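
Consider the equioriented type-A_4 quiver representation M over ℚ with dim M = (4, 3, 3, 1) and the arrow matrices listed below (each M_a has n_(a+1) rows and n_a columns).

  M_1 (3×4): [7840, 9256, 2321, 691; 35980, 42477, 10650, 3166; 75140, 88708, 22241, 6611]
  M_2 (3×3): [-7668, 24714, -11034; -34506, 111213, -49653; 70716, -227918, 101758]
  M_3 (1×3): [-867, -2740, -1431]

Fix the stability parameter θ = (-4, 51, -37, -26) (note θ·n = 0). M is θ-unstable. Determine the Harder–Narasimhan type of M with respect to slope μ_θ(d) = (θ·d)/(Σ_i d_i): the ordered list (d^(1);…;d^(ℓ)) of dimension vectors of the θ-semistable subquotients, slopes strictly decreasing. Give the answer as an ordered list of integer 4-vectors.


Via rank(M_{q-1}∘⋯∘M_p): M ≅ I[1,1], I[1,2]^2, I[1,3], I[3,3], I[3,4].
μ_θ-semistable layers: μ^(1)=51; μ^(2)=7; μ^(3)=-4; μ^(4)=-26; μ^(5)=-37

((0, 2, 0, 0); (0, 1, 1, 0); (4, 0, 0, 0); (0, 0, 0, 1); (0, 0, 2, 0))


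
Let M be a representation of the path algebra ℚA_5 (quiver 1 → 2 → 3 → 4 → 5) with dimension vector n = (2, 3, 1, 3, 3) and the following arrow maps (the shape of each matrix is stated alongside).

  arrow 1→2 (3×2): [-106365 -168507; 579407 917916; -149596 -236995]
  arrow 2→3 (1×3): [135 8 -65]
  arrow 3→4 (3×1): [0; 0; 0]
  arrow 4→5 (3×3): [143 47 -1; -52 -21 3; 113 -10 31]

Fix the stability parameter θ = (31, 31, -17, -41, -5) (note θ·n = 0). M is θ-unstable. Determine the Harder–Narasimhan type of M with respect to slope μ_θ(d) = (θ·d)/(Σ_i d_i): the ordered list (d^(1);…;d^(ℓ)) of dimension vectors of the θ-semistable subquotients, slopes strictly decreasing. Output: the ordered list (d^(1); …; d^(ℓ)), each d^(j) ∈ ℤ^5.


Via rank(M_{q-1}∘⋯∘M_p): M ≅ I[1,2], I[1,3], I[2,2], I[4,5]^3.
μ_θ-semistable layers: μ^(1)=31; μ^(2)=15; μ^(3)=-5; μ^(4)=-41

((1, 2, 0, 0, 0); (1, 1, 1, 0, 0); (0, 0, 0, 0, 3); (0, 0, 0, 3, 0))


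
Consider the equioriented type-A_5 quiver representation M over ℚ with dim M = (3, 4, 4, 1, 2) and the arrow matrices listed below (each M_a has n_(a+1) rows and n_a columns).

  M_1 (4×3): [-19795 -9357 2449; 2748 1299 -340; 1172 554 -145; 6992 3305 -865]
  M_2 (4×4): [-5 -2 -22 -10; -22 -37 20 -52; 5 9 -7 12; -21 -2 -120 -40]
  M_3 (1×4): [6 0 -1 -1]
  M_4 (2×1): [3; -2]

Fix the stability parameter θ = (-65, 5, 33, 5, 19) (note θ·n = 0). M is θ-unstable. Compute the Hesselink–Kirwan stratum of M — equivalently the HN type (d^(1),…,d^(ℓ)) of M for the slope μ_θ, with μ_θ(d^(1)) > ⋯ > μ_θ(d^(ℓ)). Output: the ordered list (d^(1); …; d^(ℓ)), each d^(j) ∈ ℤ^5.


Barcode: M ≅ I[1,3]^2, I[1,5], I[2,3], I[5,5]. HN layers by μ_θ (4 steps, strictly decreasing):
  μ^(1)=33; μ^(2)=19; μ^(3)=5; μ^(4)=-65

((0, 0, 3, 0, 0); (0, 0, 1, 1, 2); (0, 4, 0, 0, 0); (3, 0, 0, 0, 0))


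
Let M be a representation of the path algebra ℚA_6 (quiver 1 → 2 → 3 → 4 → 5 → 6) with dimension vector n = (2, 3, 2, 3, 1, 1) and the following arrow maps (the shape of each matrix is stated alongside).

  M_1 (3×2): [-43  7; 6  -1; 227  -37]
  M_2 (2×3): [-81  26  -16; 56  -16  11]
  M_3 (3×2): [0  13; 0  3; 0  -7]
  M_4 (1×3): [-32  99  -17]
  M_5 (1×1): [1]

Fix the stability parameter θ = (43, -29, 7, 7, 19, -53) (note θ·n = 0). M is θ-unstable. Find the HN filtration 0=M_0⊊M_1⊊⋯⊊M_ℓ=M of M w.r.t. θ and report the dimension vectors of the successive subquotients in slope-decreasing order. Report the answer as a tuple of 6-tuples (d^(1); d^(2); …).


Interval decomposition of M: I[1,2], I[1,4], I[2,3], I[4,4], I[4,6].
HN type (ℓ=3): μ^(1)=7; μ^(2)=-9; μ^(3)=-29

((2, 2, 2, 2, 0, 0); (0, 0, 0, 1, 1, 1); (0, 1, 0, 0, 0, 0))


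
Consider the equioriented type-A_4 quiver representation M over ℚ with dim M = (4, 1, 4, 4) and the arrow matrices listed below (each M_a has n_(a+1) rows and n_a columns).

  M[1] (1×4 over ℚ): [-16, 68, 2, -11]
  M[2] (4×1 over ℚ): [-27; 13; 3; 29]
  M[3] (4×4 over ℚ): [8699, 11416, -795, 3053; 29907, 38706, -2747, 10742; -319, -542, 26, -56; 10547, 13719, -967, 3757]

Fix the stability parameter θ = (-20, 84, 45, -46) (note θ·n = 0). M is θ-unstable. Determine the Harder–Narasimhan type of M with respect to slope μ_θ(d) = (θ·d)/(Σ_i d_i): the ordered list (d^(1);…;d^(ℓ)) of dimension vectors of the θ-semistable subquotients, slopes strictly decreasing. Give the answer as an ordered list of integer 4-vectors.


Interval decomposition of M: I[1,1]^3, I[1,4], I[3,4]^3.
HN type (ℓ=3): μ^(1)=83/3; μ^(2)=-1/2; μ^(3)=-20

((0, 1, 1, 1); (0, 0, 3, 3); (4, 0, 0, 0))


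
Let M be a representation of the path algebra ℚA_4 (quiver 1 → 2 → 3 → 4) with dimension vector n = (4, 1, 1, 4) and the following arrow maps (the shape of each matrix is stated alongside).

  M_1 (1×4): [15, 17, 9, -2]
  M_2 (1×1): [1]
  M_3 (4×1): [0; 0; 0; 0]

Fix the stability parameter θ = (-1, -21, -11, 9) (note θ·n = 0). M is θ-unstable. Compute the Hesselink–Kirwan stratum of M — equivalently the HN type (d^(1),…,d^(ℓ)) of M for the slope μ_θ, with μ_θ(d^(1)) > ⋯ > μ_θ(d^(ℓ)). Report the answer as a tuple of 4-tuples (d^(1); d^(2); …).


Via rank(M_{q-1}∘⋯∘M_p): M ≅ I[1,1]^3, I[1,3], I[4,4]^4.
μ_θ-semistable layers: μ^(1)=9; μ^(2)=-1; μ^(3)=-11

((0, 0, 0, 4); (3, 0, 0, 0); (1, 1, 1, 0))


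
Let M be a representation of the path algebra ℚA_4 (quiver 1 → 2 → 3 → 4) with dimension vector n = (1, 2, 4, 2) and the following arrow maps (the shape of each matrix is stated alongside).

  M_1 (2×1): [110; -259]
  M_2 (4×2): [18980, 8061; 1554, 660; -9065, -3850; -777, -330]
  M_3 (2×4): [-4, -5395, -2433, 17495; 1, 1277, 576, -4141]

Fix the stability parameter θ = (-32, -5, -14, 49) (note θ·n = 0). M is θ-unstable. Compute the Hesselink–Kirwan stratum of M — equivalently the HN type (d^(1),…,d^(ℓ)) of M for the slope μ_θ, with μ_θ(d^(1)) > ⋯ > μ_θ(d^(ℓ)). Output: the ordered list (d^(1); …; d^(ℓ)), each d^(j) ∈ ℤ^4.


Interval decomposition of M: I[1,4], I[2,3], I[3,3], I[3,4].
HN type (ℓ=4): μ^(1)=49; μ^(2)=-19/2; μ^(3)=-14; μ^(4)=-32

((0, 0, 0, 2); (0, 2, 2, 0); (0, 0, 2, 0); (1, 0, 0, 0))


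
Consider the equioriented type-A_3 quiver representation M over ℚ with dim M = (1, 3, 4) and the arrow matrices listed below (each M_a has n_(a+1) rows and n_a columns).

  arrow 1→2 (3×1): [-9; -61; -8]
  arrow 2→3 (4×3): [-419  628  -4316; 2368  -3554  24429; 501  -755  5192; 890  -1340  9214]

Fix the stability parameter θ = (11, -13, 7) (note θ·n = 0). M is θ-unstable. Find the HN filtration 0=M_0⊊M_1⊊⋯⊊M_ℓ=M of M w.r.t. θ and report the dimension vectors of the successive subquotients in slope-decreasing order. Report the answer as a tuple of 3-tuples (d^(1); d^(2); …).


Via rank(M_{q-1}∘⋯∘M_p): M ≅ I[1,3], I[2,3]^2, I[3,3].
μ_θ-semistable layers: μ^(1)=7; μ^(2)=-1; μ^(3)=-13

((0, 0, 4); (1, 1, 0); (0, 2, 0))


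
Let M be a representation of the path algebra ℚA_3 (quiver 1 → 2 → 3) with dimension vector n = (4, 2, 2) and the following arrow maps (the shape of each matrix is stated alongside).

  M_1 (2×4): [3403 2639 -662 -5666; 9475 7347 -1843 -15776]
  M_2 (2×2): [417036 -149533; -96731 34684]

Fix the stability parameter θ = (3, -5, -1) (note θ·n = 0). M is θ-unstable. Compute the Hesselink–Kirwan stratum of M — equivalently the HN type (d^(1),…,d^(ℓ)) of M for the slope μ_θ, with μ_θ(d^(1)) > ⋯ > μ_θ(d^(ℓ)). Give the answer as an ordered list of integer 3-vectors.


Via rank(M_{q-1}∘⋯∘M_p): M ≅ I[1,1]^2, I[1,3]^2.
μ_θ-semistable layers: μ^(1)=3; μ^(2)=-1

((2, 0, 0); (2, 2, 2))


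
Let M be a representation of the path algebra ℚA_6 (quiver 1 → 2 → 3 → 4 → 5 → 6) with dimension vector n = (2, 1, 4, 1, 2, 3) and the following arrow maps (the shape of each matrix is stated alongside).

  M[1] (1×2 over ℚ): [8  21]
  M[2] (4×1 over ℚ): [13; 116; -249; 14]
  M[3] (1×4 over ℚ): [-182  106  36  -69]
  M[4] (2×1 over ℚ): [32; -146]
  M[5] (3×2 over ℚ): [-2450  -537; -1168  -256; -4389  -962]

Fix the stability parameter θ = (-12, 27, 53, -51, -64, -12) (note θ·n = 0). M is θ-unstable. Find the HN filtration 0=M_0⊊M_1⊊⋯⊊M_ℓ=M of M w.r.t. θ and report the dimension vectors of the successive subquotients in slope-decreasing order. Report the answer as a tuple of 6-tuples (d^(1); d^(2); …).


Barcode: M ≅ I[1,1], I[1,3], I[3,3]^2, I[3,6], I[5,6], I[6,6]. HN layers by μ_θ (5 steps, strictly decreasing):
  μ^(1)=53; μ^(2)=27; μ^(3)=-12; μ^(4)=-62/3; μ^(5)=-64

((0, 0, 3, 0, 0, 0); (0, 1, 0, 0, 0, 0); (2, 0, 0, 0, 0, 3); (0, 0, 1, 1, 1, 0); (0, 0, 0, 0, 1, 0))


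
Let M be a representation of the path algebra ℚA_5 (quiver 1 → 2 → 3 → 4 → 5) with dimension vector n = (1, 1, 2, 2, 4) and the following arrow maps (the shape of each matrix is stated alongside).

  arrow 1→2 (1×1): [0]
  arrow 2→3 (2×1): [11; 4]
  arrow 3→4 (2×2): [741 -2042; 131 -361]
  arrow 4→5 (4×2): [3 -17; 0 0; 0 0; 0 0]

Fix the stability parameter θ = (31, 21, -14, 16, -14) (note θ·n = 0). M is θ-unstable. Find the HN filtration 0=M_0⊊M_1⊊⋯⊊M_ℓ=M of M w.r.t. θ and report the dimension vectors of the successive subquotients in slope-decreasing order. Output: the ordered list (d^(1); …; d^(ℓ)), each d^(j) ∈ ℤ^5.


Interval decomposition of M: I[1,1], I[2,4], I[3,5], I[5,5]^3.
HN type (ℓ=5): μ^(1)=31; μ^(2)=16; μ^(3)=7/2; μ^(4)=1; μ^(5)=-14

((1, 0, 0, 0, 0); (0, 0, 0, 1, 0); (0, 1, 1, 0, 0); (0, 0, 0, 1, 1); (0, 0, 1, 0, 3))


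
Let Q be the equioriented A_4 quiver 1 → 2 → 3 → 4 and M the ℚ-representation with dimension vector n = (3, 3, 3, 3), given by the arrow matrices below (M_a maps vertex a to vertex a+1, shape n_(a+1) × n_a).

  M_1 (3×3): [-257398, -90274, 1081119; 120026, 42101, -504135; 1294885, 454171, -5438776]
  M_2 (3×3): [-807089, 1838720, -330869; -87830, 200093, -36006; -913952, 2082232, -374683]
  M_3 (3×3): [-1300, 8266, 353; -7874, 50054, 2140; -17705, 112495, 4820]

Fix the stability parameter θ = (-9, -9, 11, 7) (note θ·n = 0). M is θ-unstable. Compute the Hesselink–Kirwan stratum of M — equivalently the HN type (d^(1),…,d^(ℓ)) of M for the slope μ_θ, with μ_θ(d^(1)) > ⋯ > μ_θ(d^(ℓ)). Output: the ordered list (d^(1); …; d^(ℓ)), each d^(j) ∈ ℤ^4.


Via rank(M_{q-1}∘⋯∘M_p): M ≅ I[1,3], I[1,4]^2, I[4,4].
μ_θ-semistable layers: μ^(1)=11; μ^(2)=9; μ^(3)=7; μ^(4)=-9

((0, 0, 1, 0); (0, 0, 2, 2); (0, 0, 0, 1); (3, 3, 0, 0))


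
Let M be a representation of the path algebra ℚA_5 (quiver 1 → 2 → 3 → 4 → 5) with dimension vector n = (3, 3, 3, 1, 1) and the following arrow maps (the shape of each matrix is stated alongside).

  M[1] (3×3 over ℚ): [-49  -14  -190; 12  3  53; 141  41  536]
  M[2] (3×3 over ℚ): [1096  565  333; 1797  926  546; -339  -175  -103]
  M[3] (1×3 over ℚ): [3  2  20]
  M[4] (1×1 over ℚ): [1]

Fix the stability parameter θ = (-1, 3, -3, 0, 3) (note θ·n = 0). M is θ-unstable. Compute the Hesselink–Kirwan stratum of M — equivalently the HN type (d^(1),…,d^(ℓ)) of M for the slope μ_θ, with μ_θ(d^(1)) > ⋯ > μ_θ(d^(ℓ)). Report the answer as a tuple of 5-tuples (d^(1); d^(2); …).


Via rank(M_{q-1}∘⋯∘M_p): M ≅ I[1,3]^2, I[1,5].
μ_θ-semistable layers: μ^(1)=3; μ^(2)=0; μ^(3)=-1

((0, 0, 0, 0, 1); (0, 3, 3, 1, 0); (3, 0, 0, 0, 0))


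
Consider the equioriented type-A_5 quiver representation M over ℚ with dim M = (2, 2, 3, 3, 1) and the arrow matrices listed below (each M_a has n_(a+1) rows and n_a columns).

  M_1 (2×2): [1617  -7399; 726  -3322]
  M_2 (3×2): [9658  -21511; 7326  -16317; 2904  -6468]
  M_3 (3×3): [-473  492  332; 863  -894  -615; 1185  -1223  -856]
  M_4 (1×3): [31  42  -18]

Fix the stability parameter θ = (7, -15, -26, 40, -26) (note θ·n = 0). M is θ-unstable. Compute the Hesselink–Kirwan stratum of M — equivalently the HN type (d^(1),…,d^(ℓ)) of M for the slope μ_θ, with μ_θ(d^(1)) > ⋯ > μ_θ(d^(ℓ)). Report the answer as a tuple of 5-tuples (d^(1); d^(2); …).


Via rank(M_{q-1}∘⋯∘M_p): M ≅ I[1,1], I[1,2], I[2,5], I[3,4]^2.
μ_θ-semistable layers: μ^(1)=40; μ^(2)=7; μ^(3)=-4; μ^(4)=-41/2; μ^(5)=-26

((0, 0, 0, 2, 0); (1, 0, 0, 1, 1); (1, 1, 0, 0, 0); (0, 1, 1, 0, 0); (0, 0, 2, 0, 0))


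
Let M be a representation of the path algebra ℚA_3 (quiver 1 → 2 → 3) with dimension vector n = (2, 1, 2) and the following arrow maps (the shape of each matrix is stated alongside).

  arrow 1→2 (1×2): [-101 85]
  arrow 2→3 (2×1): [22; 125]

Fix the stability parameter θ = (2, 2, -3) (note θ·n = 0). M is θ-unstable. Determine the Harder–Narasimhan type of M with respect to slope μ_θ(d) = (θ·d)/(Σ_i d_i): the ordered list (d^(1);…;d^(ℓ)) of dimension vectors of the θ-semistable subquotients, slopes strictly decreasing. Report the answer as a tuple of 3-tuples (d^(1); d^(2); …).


Barcode: M ≅ I[1,1], I[1,3], I[3,3]. HN layers by μ_θ (3 steps, strictly decreasing):
  μ^(1)=2; μ^(2)=1/3; μ^(3)=-3

((1, 0, 0); (1, 1, 1); (0, 0, 1))


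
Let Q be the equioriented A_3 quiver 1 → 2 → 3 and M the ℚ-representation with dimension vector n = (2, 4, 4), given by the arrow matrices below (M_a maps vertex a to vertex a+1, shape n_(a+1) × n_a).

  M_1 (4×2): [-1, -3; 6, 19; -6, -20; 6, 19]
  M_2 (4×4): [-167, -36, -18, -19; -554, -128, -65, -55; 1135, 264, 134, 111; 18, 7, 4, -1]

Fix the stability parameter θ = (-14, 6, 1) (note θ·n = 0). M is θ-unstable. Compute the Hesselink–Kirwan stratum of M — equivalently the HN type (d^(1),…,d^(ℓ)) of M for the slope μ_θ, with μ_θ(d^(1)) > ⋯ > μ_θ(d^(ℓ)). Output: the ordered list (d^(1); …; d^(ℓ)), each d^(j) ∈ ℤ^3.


Via rank(M_{q-1}∘⋯∘M_p): M ≅ I[1,3]^2, I[2,3]^2.
μ_θ-semistable layers: μ^(1)=7/2; μ^(2)=-14

((0, 4, 4); (2, 0, 0))


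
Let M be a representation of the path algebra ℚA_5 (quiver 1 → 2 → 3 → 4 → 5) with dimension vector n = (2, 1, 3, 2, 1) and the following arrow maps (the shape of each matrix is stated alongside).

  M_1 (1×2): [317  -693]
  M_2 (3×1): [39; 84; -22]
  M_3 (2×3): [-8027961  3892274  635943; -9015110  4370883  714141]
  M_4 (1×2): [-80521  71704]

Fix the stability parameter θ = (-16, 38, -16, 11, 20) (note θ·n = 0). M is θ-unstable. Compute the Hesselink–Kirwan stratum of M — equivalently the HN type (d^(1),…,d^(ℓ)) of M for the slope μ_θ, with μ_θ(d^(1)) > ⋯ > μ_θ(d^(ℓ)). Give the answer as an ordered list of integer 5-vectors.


Via rank(M_{q-1}∘⋯∘M_p): M ≅ I[1,1], I[1,5], I[3,3], I[3,4].
μ_θ-semistable layers: μ^(1)=20; μ^(2)=11; μ^(3)=-16

((0, 0, 0, 0, 1); (0, 1, 1, 2, 0); (2, 0, 2, 0, 0))


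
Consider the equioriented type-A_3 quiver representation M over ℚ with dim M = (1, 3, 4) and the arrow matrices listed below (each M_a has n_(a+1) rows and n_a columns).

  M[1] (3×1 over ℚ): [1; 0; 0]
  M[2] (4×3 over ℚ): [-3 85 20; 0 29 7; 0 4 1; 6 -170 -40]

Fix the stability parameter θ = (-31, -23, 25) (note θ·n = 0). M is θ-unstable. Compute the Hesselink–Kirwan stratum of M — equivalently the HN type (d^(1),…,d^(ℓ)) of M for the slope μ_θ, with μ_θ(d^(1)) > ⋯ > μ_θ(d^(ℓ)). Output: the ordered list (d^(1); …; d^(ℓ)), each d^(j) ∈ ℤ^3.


Barcode: M ≅ I[1,3], I[2,3]^2, I[3,3]. HN layers by μ_θ (3 steps, strictly decreasing):
  μ^(1)=25; μ^(2)=-23; μ^(3)=-31

((0, 0, 4); (0, 3, 0); (1, 0, 0))


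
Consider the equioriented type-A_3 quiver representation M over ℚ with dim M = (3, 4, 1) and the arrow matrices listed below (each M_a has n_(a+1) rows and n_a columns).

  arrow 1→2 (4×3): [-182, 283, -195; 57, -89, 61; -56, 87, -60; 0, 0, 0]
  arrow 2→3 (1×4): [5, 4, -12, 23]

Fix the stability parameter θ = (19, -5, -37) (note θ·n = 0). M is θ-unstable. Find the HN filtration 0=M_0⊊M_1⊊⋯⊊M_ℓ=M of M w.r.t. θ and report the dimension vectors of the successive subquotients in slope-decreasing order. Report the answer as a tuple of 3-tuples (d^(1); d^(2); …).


Via rank(M_{q-1}∘⋯∘M_p): M ≅ I[1,2]^2, I[1,3], I[2,2].
μ_θ-semistable layers: μ^(1)=7; μ^(2)=-5; μ^(3)=-23/3

((2, 2, 0); (0, 1, 0); (1, 1, 1))


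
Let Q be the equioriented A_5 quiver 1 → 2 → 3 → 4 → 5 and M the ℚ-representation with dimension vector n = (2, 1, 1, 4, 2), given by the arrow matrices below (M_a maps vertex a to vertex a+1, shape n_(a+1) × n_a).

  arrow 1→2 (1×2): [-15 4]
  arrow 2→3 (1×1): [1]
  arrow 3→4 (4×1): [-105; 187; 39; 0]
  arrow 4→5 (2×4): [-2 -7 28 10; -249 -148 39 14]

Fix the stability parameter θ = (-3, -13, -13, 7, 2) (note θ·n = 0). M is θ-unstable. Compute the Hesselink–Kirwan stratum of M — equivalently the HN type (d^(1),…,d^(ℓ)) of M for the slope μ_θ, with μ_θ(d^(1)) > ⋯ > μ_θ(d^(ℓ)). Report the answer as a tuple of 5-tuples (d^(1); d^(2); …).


Interval decomposition of M: I[1,1], I[1,5], I[4,4]^2, I[4,5].
HN type (ℓ=4): μ^(1)=7; μ^(2)=9/2; μ^(3)=-3; μ^(4)=-29/3

((0, 0, 0, 2, 0); (0, 0, 0, 2, 2); (1, 0, 0, 0, 0); (1, 1, 1, 0, 0))


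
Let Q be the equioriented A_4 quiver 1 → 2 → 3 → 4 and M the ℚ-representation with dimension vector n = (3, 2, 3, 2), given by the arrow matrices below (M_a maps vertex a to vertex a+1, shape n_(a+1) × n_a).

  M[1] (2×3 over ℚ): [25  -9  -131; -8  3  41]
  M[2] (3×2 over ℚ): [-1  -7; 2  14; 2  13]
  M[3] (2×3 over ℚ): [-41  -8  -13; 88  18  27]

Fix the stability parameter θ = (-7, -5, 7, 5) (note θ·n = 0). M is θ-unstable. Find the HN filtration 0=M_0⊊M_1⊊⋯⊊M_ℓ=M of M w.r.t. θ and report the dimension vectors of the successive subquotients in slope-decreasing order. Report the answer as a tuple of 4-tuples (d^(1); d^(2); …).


Via rank(M_{q-1}∘⋯∘M_p): M ≅ I[1,1], I[1,4]^2, I[3,3].
μ_θ-semistable layers: μ^(1)=7; μ^(2)=6; μ^(3)=-5; μ^(4)=-7

((0, 0, 1, 0); (0, 0, 2, 2); (0, 2, 0, 0); (3, 0, 0, 0))


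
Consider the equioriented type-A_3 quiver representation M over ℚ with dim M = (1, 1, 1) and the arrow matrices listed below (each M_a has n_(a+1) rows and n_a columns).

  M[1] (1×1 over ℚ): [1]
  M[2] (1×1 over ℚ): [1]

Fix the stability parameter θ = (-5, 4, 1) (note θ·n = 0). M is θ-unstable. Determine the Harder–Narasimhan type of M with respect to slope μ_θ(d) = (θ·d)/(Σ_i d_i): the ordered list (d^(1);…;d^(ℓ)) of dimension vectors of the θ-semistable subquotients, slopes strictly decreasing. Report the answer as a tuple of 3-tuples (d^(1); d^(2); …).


Interval decomposition of M: I[1,3].
HN type (ℓ=2): μ^(1)=5/2; μ^(2)=-5

((0, 1, 1); (1, 0, 0))


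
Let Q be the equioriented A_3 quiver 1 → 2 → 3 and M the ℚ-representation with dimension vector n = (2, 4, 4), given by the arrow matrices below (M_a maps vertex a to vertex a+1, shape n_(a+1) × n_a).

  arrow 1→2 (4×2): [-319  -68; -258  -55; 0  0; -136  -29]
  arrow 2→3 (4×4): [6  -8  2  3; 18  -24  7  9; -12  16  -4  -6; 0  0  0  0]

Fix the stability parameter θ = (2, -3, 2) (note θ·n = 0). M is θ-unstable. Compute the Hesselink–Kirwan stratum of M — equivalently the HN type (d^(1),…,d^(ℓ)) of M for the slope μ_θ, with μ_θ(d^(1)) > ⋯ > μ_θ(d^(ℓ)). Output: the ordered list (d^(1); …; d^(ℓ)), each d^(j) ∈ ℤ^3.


Interval decomposition of M: I[1,2], I[1,3], I[2,2], I[2,3], I[3,3]^2.
HN type (ℓ=3): μ^(1)=2; μ^(2)=-1/2; μ^(3)=-3

((0, 0, 4); (2, 2, 0); (0, 2, 0))


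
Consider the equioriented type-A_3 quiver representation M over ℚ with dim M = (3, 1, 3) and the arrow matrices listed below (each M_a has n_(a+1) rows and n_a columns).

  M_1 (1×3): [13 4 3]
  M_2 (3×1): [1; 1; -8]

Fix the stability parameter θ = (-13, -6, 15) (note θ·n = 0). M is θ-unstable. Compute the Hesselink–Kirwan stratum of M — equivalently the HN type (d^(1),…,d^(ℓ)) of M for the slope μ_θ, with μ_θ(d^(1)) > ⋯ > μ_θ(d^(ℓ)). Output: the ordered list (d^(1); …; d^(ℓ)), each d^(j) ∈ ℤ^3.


Interval decomposition of M: I[1,1]^2, I[1,3], I[3,3]^2.
HN type (ℓ=3): μ^(1)=15; μ^(2)=-6; μ^(3)=-13

((0, 0, 3); (0, 1, 0); (3, 0, 0))


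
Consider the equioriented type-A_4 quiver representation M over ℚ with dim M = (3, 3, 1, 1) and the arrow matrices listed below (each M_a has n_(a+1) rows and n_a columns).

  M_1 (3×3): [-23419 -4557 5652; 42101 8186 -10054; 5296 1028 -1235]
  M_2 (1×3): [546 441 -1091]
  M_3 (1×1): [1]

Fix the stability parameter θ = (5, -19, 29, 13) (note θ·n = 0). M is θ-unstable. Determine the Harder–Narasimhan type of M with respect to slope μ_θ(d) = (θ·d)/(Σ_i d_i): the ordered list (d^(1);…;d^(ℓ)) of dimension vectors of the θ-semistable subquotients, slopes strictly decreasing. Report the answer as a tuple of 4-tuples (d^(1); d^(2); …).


Interval decomposition of M: I[1,2]^2, I[1,4].
HN type (ℓ=2): μ^(1)=21; μ^(2)=-7

((0, 0, 1, 1); (3, 3, 0, 0))


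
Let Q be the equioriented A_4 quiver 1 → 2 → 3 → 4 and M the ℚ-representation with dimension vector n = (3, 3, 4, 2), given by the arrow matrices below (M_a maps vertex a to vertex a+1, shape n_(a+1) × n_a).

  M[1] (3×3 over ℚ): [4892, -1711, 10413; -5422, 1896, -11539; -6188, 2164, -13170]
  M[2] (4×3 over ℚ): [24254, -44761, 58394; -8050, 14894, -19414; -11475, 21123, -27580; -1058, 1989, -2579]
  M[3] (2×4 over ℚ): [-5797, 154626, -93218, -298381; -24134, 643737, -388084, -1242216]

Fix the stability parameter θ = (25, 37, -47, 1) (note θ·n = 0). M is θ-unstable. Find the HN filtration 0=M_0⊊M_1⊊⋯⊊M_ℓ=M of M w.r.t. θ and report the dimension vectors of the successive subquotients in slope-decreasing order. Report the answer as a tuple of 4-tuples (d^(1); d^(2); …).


Interval decomposition of M: I[1,1], I[1,3], I[1,4], I[2,4], I[3,3].
HN type (ℓ=6): μ^(1)=25; μ^(2)=5; μ^(3)=4; μ^(4)=1; μ^(5)=-5; μ^(6)=-47

((1, 0, 0, 0); (1, 1, 1, 0); (1, 1, 1, 1); (0, 0, 0, 1); (0, 1, 1, 0); (0, 0, 1, 0))


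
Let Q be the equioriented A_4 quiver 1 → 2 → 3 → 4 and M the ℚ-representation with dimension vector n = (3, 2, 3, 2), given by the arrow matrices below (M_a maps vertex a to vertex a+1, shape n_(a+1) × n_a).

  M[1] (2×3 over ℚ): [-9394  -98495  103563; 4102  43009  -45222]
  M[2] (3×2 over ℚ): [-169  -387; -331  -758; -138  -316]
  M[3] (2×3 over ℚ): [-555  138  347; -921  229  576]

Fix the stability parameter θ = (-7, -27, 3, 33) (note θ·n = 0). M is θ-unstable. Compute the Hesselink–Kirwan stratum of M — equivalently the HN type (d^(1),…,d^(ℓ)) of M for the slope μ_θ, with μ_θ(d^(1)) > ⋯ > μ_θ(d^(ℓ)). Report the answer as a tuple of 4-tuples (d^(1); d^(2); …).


Via rank(M_{q-1}∘⋯∘M_p): M ≅ I[1,1], I[1,4]^2, I[3,3].
μ_θ-semistable layers: μ^(1)=33; μ^(2)=3; μ^(3)=-7; μ^(4)=-17

((0, 0, 0, 2); (0, 0, 3, 0); (1, 0, 0, 0); (2, 2, 0, 0))


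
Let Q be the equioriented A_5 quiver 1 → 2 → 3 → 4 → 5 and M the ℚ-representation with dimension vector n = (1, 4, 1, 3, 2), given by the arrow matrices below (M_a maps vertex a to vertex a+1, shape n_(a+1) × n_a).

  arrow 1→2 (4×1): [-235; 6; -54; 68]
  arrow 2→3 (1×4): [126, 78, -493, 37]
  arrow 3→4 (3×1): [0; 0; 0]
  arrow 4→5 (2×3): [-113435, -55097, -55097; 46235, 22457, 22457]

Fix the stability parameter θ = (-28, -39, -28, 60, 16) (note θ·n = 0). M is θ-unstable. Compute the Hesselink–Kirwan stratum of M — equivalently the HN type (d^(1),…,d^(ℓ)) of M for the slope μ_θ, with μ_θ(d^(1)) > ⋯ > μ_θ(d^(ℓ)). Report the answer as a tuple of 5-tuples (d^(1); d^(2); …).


Interval decomposition of M: I[1,3], I[2,2]^3, I[4,4]^2, I[4,5], I[5,5].
HN type (ℓ=6): μ^(1)=60; μ^(2)=38; μ^(3)=16; μ^(4)=-28; μ^(5)=-67/2; μ^(6)=-39

((0, 0, 0, 2, 0); (0, 0, 0, 1, 1); (0, 0, 0, 0, 1); (0, 0, 1, 0, 0); (1, 1, 0, 0, 0); (0, 3, 0, 0, 0))


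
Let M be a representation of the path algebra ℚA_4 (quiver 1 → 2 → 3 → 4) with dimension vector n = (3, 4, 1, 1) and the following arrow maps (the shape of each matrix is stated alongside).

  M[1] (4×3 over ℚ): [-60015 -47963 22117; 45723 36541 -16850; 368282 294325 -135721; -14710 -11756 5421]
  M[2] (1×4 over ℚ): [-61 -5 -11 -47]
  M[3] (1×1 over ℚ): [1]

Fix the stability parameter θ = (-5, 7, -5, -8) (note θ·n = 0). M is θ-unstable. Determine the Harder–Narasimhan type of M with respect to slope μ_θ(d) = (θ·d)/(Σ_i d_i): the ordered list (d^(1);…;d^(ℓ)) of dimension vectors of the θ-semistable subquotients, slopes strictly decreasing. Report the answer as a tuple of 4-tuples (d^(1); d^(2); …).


Barcode: M ≅ I[1,2]^2, I[1,4], I[2,2]. HN layers by μ_θ (3 steps, strictly decreasing):
  μ^(1)=7; μ^(2)=-2; μ^(3)=-5

((0, 3, 0, 0); (0, 1, 1, 1); (3, 0, 0, 0))


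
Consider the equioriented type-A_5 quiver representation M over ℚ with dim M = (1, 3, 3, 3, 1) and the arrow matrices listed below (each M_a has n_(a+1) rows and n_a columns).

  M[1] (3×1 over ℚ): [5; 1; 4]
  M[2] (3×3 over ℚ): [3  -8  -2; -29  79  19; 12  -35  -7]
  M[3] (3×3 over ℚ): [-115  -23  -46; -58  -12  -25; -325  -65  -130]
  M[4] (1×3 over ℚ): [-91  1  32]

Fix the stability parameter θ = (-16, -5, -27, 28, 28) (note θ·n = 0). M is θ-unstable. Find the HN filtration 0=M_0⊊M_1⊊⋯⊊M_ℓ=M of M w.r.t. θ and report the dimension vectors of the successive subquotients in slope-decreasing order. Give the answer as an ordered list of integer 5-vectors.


Via rank(M_{q-1}∘⋯∘M_p): M ≅ I[1,4], I[2,3], I[2,5], I[4,4].
μ_θ-semistable layers: μ^(1)=28; μ^(2)=-16

((0, 0, 0, 3, 1); (1, 3, 3, 0, 0))


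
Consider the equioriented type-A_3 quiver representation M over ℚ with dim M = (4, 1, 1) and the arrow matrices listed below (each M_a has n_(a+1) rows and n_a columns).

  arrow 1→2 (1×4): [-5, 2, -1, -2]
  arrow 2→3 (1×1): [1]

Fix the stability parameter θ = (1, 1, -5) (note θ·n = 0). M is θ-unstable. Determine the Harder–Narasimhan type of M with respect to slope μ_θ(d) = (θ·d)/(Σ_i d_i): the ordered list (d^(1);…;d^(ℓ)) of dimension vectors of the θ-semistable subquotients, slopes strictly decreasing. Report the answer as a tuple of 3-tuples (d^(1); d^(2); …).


Via rank(M_{q-1}∘⋯∘M_p): M ≅ I[1,1]^3, I[1,3].
μ_θ-semistable layers: μ^(1)=1; μ^(2)=-1

((3, 0, 0); (1, 1, 1))


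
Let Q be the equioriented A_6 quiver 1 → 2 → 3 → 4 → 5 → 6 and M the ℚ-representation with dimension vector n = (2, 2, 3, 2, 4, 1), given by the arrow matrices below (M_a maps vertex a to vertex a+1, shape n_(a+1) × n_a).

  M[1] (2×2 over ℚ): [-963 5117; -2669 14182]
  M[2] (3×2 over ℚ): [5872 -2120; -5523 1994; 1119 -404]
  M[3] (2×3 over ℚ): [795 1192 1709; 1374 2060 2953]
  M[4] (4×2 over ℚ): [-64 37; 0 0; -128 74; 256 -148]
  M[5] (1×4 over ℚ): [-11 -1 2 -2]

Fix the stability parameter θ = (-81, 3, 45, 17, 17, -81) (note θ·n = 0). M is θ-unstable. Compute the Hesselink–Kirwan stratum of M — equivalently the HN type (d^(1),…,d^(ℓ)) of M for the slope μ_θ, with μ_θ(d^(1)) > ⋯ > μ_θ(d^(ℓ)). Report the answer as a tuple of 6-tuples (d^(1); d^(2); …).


Barcode: M ≅ I[1,3], I[1,6], I[3,4], I[5,5]^3. HN layers by μ_θ (6 steps, strictly decreasing):
  μ^(1)=45; μ^(2)=31; μ^(3)=17; μ^(4)=3; μ^(5)=1/5; μ^(6)=-81

((0, 0, 1, 0, 0, 0); (0, 0, 1, 1, 0, 0); (0, 0, 0, 0, 3, 0); (0, 1, 0, 0, 0, 0); (0, 1, 1, 1, 1, 1); (2, 0, 0, 0, 0, 0))


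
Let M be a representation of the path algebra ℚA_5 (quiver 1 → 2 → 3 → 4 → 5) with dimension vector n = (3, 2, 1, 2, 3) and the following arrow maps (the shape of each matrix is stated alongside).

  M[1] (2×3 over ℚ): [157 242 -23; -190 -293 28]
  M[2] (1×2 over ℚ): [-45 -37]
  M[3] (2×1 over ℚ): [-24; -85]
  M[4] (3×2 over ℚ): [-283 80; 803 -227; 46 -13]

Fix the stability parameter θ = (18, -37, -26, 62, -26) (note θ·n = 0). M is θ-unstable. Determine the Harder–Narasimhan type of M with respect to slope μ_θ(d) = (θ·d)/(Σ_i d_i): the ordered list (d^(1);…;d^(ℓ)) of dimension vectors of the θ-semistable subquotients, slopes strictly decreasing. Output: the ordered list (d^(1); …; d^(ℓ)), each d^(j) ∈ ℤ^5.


Interval decomposition of M: I[1,1], I[1,2], I[1,5], I[4,5], I[5,5].
HN type (ℓ=4): μ^(1)=18; μ^(2)=-19/2; μ^(3)=-15; μ^(4)=-26

((1, 0, 0, 2, 2); (1, 1, 0, 0, 0); (1, 1, 1, 0, 0); (0, 0, 0, 0, 1))


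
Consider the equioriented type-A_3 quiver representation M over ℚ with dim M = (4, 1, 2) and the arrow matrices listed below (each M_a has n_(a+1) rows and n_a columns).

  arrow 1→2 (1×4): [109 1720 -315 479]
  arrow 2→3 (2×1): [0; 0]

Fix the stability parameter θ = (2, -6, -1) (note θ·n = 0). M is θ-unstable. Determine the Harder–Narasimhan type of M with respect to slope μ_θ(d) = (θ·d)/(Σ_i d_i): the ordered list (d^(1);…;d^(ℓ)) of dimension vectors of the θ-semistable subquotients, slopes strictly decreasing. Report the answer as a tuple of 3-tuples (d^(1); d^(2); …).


Interval decomposition of M: I[1,1]^3, I[1,2], I[3,3]^2.
HN type (ℓ=3): μ^(1)=2; μ^(2)=-1; μ^(3)=-2

((3, 0, 0); (0, 0, 2); (1, 1, 0))


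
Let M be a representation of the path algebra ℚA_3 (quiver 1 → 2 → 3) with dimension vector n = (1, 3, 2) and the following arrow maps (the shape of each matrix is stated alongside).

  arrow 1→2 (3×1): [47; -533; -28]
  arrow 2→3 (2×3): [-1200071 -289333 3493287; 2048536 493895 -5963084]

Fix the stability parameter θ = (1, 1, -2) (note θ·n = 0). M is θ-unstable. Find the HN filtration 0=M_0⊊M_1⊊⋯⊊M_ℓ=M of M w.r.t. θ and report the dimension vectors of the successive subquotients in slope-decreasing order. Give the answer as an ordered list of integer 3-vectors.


Interval decomposition of M: I[1,3], I[2,2], I[2,3].
HN type (ℓ=3): μ^(1)=1; μ^(2)=0; μ^(3)=-1/2

((0, 1, 0); (1, 1, 1); (0, 1, 1))


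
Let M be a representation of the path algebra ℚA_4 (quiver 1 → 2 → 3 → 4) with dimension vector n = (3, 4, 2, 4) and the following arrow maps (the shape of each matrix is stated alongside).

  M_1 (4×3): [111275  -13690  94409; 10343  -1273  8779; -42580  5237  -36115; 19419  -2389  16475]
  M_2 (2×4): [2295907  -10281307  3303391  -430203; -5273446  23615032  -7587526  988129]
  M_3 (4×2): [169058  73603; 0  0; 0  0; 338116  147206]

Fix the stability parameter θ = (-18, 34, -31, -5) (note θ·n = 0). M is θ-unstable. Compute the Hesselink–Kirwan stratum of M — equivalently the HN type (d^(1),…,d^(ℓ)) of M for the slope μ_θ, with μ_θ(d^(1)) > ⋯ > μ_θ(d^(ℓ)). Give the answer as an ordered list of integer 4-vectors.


Interval decomposition of M: I[1,2], I[1,3], I[1,4], I[2,2], I[4,4]^3.
HN type (ℓ=5): μ^(1)=34; μ^(2)=3/2; μ^(3)=-2/3; μ^(4)=-5; μ^(5)=-18

((0, 2, 0, 0); (0, 1, 1, 0); (0, 1, 1, 1); (0, 0, 0, 3); (3, 0, 0, 0))


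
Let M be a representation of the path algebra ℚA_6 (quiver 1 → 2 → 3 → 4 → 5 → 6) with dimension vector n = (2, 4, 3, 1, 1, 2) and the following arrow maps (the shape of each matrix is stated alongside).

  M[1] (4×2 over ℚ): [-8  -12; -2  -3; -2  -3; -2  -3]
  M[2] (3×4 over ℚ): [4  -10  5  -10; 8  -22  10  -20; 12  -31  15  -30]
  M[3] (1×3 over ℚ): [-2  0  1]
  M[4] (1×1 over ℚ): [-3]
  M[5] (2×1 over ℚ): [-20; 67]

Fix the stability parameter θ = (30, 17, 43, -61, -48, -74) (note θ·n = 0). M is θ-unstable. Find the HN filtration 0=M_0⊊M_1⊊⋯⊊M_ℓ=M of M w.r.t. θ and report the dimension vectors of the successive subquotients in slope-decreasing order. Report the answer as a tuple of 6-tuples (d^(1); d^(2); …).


Interval decomposition of M: I[1,1], I[1,3], I[2,2]^2, I[2,6], I[3,3], I[6,6].
HN type (ℓ=6): μ^(1)=43; μ^(2)=30; μ^(3)=47/2; μ^(4)=17; μ^(5)=-123/5; μ^(6)=-74

((0, 0, 2, 0, 0, 0); (1, 0, 0, 0, 0, 0); (1, 1, 0, 0, 0, 0); (0, 2, 0, 0, 0, 0); (0, 1, 1, 1, 1, 1); (0, 0, 0, 0, 0, 1))


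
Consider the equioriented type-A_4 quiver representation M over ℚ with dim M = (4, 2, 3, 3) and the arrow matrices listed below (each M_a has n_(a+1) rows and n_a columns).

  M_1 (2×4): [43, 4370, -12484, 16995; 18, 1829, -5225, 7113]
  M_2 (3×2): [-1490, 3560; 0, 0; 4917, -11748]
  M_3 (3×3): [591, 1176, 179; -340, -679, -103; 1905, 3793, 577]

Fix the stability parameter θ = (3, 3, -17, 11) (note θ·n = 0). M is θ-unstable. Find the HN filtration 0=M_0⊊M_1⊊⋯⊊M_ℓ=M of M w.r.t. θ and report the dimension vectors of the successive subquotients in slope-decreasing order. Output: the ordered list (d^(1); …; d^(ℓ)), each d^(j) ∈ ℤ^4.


Interval decomposition of M: I[1,1]^2, I[1,2], I[1,4], I[3,4]^2.
HN type (ℓ=4): μ^(1)=11; μ^(2)=3; μ^(3)=-11/3; μ^(4)=-17

((0, 0, 0, 3); (3, 1, 0, 0); (1, 1, 1, 0); (0, 0, 2, 0))


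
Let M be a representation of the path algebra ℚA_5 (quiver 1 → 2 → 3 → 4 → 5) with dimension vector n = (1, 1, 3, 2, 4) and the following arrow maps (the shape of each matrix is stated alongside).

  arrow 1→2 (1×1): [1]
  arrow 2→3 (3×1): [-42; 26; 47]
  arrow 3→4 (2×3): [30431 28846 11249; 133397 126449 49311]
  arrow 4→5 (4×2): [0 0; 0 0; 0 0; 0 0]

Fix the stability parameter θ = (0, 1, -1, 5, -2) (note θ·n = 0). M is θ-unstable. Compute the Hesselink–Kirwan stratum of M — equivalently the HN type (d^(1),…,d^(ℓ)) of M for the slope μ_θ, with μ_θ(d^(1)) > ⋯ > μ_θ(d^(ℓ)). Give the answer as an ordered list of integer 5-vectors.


Via rank(M_{q-1}∘⋯∘M_p): M ≅ I[1,4], I[3,3], I[3,4], I[5,5]^4.
μ_θ-semistable layers: μ^(1)=5; μ^(2)=0; μ^(3)=-1; μ^(4)=-2

((0, 0, 0, 2, 0); (1, 1, 1, 0, 0); (0, 0, 2, 0, 0); (0, 0, 0, 0, 4))


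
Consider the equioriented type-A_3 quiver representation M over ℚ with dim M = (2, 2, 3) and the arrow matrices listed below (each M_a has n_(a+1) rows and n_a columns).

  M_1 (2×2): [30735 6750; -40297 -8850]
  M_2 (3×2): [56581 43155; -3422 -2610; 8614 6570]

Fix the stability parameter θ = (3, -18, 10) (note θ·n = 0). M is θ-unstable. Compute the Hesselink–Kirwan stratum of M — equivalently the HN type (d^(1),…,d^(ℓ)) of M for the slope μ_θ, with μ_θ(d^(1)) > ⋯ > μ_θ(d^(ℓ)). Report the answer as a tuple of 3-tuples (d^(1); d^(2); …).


Barcode: M ≅ I[1,1], I[1,2], I[2,3], I[3,3]^2. HN layers by μ_θ (4 steps, strictly decreasing):
  μ^(1)=10; μ^(2)=3; μ^(3)=-15/2; μ^(4)=-18

((0, 0, 3); (1, 0, 0); (1, 1, 0); (0, 1, 0))


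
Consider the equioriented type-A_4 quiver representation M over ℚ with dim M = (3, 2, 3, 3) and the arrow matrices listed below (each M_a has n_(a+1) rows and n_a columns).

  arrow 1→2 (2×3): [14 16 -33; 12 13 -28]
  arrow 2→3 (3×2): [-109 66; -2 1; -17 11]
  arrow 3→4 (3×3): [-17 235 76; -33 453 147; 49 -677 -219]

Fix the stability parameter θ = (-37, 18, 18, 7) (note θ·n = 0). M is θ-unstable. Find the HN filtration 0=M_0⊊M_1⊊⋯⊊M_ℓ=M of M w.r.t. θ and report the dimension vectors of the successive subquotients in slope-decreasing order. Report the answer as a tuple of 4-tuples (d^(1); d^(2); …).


Via rank(M_{q-1}∘⋯∘M_p): M ≅ I[1,1], I[1,4]^2, I[3,3], I[4,4].
μ_θ-semistable layers: μ^(1)=18; μ^(2)=43/3; μ^(3)=7; μ^(4)=-37

((0, 0, 1, 0); (0, 2, 2, 2); (0, 0, 0, 1); (3, 0, 0, 0))


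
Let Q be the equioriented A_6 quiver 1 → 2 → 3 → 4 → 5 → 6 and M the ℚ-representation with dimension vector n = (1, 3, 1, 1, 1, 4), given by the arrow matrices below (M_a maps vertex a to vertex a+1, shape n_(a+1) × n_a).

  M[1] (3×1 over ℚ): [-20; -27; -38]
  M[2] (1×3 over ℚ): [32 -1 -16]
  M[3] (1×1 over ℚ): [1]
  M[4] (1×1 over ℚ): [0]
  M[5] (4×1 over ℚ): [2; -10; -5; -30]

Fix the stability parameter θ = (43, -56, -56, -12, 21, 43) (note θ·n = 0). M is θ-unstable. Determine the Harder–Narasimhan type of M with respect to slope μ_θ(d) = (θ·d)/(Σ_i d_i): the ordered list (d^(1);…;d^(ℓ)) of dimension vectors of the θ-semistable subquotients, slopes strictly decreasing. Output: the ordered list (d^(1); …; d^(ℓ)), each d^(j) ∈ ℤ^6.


Interval decomposition of M: I[1,4], I[2,2]^2, I[5,6], I[6,6]^3.
HN type (ℓ=5): μ^(1)=43; μ^(2)=21; μ^(3)=-12; μ^(4)=-23; μ^(5)=-56

((0, 0, 0, 0, 0, 4); (0, 0, 0, 0, 1, 0); (0, 0, 0, 1, 0, 0); (1, 1, 1, 0, 0, 0); (0, 2, 0, 0, 0, 0))


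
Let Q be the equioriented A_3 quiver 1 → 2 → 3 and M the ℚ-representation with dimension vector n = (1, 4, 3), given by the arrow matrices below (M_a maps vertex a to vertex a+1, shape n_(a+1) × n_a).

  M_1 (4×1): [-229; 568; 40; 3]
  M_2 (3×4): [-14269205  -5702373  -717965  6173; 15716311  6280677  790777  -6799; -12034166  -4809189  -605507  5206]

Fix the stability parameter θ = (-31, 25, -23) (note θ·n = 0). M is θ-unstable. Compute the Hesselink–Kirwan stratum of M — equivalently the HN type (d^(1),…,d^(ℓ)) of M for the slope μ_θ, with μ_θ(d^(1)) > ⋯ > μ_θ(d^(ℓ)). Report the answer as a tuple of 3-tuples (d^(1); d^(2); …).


Barcode: M ≅ I[1,2], I[2,2], I[2,3]^2, I[3,3]. HN layers by μ_θ (4 steps, strictly decreasing):
  μ^(1)=25; μ^(2)=1; μ^(3)=-23; μ^(4)=-31

((0, 2, 0); (0, 2, 2); (0, 0, 1); (1, 0, 0))


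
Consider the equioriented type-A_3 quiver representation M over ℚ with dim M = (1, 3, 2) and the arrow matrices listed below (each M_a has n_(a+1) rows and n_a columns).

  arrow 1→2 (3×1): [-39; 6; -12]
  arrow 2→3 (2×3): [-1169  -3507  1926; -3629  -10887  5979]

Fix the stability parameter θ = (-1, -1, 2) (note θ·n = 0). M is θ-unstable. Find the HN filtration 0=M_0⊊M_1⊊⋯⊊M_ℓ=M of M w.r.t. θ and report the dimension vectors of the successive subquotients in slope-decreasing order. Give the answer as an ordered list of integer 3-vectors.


Barcode: M ≅ I[1,3], I[2,2], I[2,3]. HN layers by μ_θ (2 steps, strictly decreasing):
  μ^(1)=2; μ^(2)=-1

((0, 0, 2); (1, 3, 0))


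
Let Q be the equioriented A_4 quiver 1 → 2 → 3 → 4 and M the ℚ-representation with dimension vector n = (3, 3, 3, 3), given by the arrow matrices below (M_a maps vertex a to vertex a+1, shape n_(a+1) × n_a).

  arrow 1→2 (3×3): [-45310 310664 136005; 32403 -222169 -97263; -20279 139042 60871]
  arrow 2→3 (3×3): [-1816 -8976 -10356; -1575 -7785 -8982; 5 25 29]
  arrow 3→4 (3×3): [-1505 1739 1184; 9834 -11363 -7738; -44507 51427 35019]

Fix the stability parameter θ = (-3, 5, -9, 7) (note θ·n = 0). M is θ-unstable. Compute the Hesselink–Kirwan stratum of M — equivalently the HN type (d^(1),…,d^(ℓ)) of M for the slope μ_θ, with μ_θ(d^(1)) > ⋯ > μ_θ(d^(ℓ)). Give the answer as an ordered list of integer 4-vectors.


Barcode: M ≅ I[1,2], I[1,4]^2, I[3,4]. HN layers by μ_θ (5 steps, strictly decreasing):
  μ^(1)=7; μ^(2)=5; μ^(3)=-2; μ^(4)=-3; μ^(5)=-9

((0, 0, 0, 3); (0, 1, 0, 0); (0, 2, 2, 0); (3, 0, 0, 0); (0, 0, 1, 0))


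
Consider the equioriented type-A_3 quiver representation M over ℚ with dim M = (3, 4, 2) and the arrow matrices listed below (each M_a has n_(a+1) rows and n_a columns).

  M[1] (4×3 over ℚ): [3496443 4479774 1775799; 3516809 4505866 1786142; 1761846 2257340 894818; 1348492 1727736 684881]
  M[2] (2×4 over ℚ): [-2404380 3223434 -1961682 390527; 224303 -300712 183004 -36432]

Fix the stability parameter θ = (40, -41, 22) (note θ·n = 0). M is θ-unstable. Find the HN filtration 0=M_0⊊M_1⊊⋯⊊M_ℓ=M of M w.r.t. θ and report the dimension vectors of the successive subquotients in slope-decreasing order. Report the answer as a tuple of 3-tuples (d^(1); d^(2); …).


Barcode: M ≅ I[1,1], I[1,3]^2, I[2,2]^2. HN layers by μ_θ (4 steps, strictly decreasing):
  μ^(1)=40; μ^(2)=22; μ^(3)=-1/2; μ^(4)=-41

((1, 0, 0); (0, 0, 2); (2, 2, 0); (0, 2, 0))


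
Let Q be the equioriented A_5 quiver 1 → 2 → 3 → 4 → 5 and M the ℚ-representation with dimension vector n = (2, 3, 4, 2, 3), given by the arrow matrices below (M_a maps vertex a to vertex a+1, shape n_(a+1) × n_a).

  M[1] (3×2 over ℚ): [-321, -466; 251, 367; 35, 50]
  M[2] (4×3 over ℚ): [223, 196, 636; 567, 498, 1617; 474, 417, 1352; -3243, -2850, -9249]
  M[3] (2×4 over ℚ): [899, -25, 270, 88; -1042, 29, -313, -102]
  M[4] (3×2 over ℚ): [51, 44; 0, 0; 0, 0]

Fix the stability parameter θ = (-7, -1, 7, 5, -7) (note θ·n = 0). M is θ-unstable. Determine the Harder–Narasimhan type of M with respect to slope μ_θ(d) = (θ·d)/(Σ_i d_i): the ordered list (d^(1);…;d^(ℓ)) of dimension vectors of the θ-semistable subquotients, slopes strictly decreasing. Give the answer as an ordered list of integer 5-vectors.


Barcode: M ≅ I[1,4], I[1,5], I[2,3], I[3,3], I[5,5]^2. HN layers by μ_θ (5 steps, strictly decreasing):
  μ^(1)=7; μ^(2)=6; μ^(3)=5/3; μ^(4)=-1; μ^(5)=-7

((0, 0, 2, 0, 0); (0, 0, 1, 1, 0); (0, 0, 1, 1, 1); (0, 3, 0, 0, 0); (2, 0, 0, 0, 2))
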